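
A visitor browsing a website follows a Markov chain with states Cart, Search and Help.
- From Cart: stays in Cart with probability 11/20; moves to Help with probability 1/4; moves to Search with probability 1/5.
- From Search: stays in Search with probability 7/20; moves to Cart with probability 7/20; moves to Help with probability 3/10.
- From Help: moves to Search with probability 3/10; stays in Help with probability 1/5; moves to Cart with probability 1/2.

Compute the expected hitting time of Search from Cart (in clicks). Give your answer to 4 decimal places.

4.4681

Let t(s) be the expected number of clicks to first reach Search from state s, with t(Search) = 0. Conditioning on the first click:
t(Cart) = 1 + 0.55·t(Cart) + 0.25·t(Help)
t(Help) = 1 + 0.5·t(Cart) + 0.2·t(Help)
Solving: t(Cart) = 4.4681, t(Help) = 4.0426.
Expected clicks from Cart to Search: 4.4681.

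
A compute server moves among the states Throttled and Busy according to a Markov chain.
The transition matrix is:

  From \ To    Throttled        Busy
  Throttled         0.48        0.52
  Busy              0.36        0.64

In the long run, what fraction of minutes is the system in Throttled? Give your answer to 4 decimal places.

Let the stationary distribution be π with π = πP and π_1 + π_2 = 1.
π_1 = 0.48·π_1 + 0.36·π_2
Solving with the normalization constraint gives π = (0.4091, 0.5909).
So the stationary probability of Throttled is 0.4091.

0.4091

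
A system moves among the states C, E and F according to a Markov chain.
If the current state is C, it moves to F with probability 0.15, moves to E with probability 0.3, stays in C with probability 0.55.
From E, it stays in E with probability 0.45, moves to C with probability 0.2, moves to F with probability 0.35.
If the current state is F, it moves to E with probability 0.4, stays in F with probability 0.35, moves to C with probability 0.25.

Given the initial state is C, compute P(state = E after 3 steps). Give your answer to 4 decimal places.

0.3780

Propagate the distribution vector 3 steps from C.
After 0 steps: (1.0000, 0.0000, 0.0000)
After 1 step: (0.5500, 0.3000, 0.1500)
After 2 steps: (0.4000, 0.3600, 0.2400)
After 3 steps: (0.3520, 0.3780, 0.2700)
P(in E after 3 steps) = 0.3780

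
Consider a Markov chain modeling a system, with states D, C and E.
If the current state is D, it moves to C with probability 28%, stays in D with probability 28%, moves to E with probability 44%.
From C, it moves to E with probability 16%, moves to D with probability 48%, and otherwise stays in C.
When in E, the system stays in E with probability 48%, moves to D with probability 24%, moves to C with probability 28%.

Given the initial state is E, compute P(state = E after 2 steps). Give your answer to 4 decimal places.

Sum over the intermediate state after 1 step:
P = P(E→D)·P(D→E) + P(E→C)·P(C→E) + P(E→E)·P(E→E)
  = 0.24×0.44 + 0.28×0.16 + 0.48×0.48
  = 0.1056 + 0.0448 + 0.2304 = 0.3808

0.3808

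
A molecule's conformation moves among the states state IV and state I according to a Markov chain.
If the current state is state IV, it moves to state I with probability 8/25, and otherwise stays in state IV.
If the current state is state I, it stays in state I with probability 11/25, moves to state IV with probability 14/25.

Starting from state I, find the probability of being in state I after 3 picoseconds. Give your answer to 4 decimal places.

0.3647

Propagate the distribution vector 3 picoseconds from state I.
After 0 picoseconds: (0.0000, 1.0000)
After 1 picosecond: (0.5600, 0.4400)
After 2 picoseconds: (0.6272, 0.3728)
After 3 picoseconds: (0.6353, 0.3647)
P(in state I after 3 picoseconds) = 0.3647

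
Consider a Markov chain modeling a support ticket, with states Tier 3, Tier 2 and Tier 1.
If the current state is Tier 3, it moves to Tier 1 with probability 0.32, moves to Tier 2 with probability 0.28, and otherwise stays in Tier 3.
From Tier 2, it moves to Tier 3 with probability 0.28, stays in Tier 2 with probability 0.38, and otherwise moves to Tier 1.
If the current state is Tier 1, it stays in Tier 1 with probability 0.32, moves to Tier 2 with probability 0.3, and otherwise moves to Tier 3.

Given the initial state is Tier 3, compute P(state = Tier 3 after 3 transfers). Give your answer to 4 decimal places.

0.3558

Propagate the distribution vector 3 transfers from Tier 3.
After 0 transfers: (1.0000, 0.0000, 0.0000)
After 1 transfer: (0.4000, 0.2800, 0.3200)
After 2 transfers: (0.3600, 0.3144, 0.3256)
After 3 transfers: (0.3558, 0.3180, 0.3263)
P(in Tier 3 after 3 transfers) = 0.3558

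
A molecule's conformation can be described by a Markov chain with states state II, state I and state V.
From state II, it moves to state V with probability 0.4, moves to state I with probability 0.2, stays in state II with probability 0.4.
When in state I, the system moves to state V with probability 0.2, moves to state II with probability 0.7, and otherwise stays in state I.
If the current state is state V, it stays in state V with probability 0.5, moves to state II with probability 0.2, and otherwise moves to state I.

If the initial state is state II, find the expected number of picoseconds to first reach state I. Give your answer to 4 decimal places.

4.0909

Let t(s) be the expected number of picoseconds to first reach state I from state s, with t(state I) = 0. Conditioning on the first picosecond:
t(state II) = 1 + 0.4·t(state II) + 0.4·t(state V)
t(state V) = 1 + 0.2·t(state II) + 0.5·t(state V)
Solving: t(state II) = 4.0909, t(state V) = 3.6364.
Expected picoseconds from state II to state I: 4.0909.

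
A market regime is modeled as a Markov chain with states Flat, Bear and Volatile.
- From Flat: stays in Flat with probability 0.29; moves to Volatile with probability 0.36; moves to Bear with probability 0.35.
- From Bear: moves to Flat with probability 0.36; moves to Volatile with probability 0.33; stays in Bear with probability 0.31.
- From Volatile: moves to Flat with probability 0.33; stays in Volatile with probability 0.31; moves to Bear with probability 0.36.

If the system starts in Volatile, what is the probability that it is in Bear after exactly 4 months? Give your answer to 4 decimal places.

Propagate the distribution vector 4 months from Volatile.
After 0 months: (0.0000, 0.0000, 1.0000)
After 1 month: (0.3300, 0.3600, 0.3100)
After 2 months: (0.3276, 0.3387, 0.3337)
After 3 months: (0.3271, 0.3398, 0.3332)
After 4 months: (0.3271, 0.3397, 0.3331)
P(in Bear after 4 months) = 0.3397

0.3397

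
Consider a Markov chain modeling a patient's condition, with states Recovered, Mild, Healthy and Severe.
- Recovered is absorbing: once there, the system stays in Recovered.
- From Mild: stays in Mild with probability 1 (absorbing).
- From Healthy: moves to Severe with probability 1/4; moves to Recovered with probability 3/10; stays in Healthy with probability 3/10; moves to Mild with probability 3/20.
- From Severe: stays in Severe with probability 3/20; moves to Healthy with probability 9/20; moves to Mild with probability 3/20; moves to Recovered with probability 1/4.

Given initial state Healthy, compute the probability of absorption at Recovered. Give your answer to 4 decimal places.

Let h(s) be the probability of absorption at Recovered starting from transient state s. Then h(Recovered) = 1 and h(Mild) = 0. By first-step analysis:
h(Healthy) = 0.3·1 + 0.15·0 + 0.3·h(Healthy) + 0.25·h(Severe)
h(Severe) = 0.25·1 + 0.15·0 + 0.45·h(Healthy) + 0.15·h(Severe)
Solving: h(Healthy) = 0.6580, h(Severe) = 0.6425.
Starting from Healthy, the probability is 0.6580.

0.6580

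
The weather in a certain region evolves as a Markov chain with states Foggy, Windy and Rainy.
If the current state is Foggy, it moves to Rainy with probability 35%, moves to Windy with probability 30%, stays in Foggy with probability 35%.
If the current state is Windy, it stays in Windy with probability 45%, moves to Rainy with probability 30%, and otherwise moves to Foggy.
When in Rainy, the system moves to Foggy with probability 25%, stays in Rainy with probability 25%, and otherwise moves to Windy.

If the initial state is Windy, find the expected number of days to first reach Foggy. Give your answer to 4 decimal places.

4.0000

Let t(s) be the expected number of days to first reach Foggy from state s, with t(Foggy) = 0. Conditioning on the first day:
t(Windy) = 1 + 0.45·t(Windy) + 0.3·t(Rainy)
t(Rainy) = 1 + 0.5·t(Windy) + 0.25·t(Rainy)
Solving: t(Windy) = 4.0000, t(Rainy) = 4.0000.
Expected days from Windy to Foggy: 4.0000.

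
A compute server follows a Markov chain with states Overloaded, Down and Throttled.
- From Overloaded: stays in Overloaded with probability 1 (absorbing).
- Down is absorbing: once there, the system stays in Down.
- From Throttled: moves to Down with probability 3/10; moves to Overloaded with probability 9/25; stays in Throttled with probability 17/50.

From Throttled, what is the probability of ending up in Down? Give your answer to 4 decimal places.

0.4545

Let h(s) be the probability of absorption at Down starting from transient state s. Then h(Down) = 1 and h(Overloaded) = 0. By first-step analysis:
h(Throttled) = 0.36·0 + 0.3·1 + 0.34·h(Throttled)
Solving: h(Throttled) = 0.4545.
Starting from Throttled, the probability is 0.4545.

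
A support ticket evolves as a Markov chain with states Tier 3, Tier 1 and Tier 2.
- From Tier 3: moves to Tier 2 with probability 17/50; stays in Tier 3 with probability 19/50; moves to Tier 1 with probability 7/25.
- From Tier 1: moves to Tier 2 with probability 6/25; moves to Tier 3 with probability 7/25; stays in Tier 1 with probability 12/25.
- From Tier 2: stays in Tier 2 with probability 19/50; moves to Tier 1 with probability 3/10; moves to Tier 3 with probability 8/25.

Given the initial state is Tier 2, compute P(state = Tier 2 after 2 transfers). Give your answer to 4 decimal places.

Sum over the intermediate state after 1 transfer:
P = P(Tier 2→Tier 3)·P(Tier 3→Tier 2) + P(Tier 2→Tier 1)·P(Tier 1→Tier 2) + P(Tier 2→Tier 2)·P(Tier 2→Tier 2)
  = 0.32×0.34 + 0.3×0.24 + 0.38×0.38
  = 0.1088 + 0.0720 + 0.1444 = 0.3252

0.3252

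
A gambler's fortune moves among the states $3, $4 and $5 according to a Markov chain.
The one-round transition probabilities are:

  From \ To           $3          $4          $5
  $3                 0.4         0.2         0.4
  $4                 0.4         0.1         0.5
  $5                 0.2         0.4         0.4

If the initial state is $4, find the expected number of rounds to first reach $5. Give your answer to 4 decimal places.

2.1739

Let t(s) be the expected number of rounds to first reach $5 from state s, with t($5) = 0. Conditioning on the first round:
t($3) = 1 + 0.4·t($3) + 0.2·t($4)
t($4) = 1 + 0.4·t($3) + 0.1·t($4)
Solving: t($3) = 2.3913, t($4) = 2.1739.
Expected rounds from $4 to $5: 2.1739.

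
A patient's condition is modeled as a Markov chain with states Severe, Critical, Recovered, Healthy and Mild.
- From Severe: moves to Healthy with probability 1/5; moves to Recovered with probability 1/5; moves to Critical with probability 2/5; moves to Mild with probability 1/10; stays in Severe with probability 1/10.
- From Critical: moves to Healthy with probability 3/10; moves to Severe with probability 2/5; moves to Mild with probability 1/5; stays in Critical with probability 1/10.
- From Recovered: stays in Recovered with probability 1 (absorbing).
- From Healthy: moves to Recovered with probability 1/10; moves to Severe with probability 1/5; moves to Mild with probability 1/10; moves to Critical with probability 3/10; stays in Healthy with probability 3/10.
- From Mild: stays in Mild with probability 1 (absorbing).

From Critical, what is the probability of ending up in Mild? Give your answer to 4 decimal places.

0.6448

Let h(s) be the probability of absorption at Mild starting from transient state s. Then h(Mild) = 1 and h(Recovered) = 0. By first-step analysis:
h(Severe) = 0.1·h(Severe) + 0.4·h(Critical) + 0.2·0 + 0.2·h(Healthy) + 0.1·1
h(Critical) = 0.4·h(Severe) + 0.1·h(Critical) + 0.3·h(Healthy) + 0.2·1
h(Healthy) = 0.2·h(Severe) + 0.3·h(Critical) + 0.1·0 + 0.3·h(Healthy) + 0.1·1
Solving: h(Severe) = 0.5241, h(Critical) = 0.6448, h(Healthy) = 0.5690.
Starting from Critical, the probability is 0.6448.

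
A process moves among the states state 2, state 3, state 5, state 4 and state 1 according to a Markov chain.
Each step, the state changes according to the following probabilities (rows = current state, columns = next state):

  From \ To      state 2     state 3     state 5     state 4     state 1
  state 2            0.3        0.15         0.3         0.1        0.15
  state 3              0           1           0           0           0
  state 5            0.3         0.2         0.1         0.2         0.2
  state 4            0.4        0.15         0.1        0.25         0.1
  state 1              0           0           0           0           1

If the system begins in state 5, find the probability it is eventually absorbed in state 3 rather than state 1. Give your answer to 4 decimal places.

Let h(s) be the probability of absorption at state 3 starting from transient state s. Then h(state 3) = 1 and h(state 1) = 0. By first-step analysis:
h(state 2) = 0.3·h(state 2) + 0.15·1 + 0.3·h(state 5) + 0.1·h(state 4) + 0.15·0
h(state 5) = 0.3·h(state 2) + 0.2·1 + 0.1·h(state 5) + 0.2·h(state 4) + 0.2·0
h(state 4) = 0.4·h(state 2) + 0.15·1 + 0.1·h(state 5) + 0.25·h(state 4) + 0.1·0
Solving: h(state 2) = 0.5114, h(state 5) = 0.5130, h(state 4) = 0.5412.
Starting from state 5, the probability is 0.5130.

0.5130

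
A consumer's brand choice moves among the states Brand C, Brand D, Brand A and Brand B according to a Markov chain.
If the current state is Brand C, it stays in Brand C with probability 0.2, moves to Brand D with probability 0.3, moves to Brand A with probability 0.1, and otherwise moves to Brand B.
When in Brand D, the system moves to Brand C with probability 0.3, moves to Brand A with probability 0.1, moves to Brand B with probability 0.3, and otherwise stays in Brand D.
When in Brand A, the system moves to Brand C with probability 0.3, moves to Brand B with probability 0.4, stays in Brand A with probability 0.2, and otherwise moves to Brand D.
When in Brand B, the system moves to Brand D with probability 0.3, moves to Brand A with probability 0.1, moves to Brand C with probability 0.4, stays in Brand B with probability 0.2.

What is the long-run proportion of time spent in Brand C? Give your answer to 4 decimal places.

0.3009

Let the stationary distribution be π with π = πP and π_1 + π_2 + π_3 + π_4 = 1.
π_1 = 0.2·π_1 + 0.3·π_2 + 0.3·π_3 + 0.4·π_4
π_2 = 0.3·π_1 + 0.3·π_2 + 0.1·π_3 + 0.3·π_4
π_3 = 0.1·π_1 + 0.1·π_2 + 0.2·π_3 + 0.1·π_4
Solving with the normalization constraint gives π = (0.3009, 0.2778, 0.1111, 0.3102).
So the stationary probability of Brand C is 0.3009.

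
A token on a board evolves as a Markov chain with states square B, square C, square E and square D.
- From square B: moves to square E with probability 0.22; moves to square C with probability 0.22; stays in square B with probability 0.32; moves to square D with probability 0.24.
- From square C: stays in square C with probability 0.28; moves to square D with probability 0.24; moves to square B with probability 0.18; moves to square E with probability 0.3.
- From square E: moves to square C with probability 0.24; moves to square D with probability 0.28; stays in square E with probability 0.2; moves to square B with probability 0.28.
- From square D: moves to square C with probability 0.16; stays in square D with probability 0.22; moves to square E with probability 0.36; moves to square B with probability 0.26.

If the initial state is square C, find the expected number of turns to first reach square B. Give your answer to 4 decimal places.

Let t(s) be the expected number of turns to first reach square B from state s, with t(square B) = 0. Conditioning on the first turn:
t(square C) = 1 + 0.28·t(square C) + 0.3·t(square E) + 0.24·t(square D)
t(square E) = 1 + 0.24·t(square C) + 0.2·t(square E) + 0.28·t(square D)
t(square D) = 1 + 0.16·t(square C) + 0.36·t(square E) + 0.22·t(square D)
Solving: t(square C) = 4.3795, t(square E) = 3.9680, t(square D) = 4.0118.
Expected turns from square C to square B: 4.3795.

4.3795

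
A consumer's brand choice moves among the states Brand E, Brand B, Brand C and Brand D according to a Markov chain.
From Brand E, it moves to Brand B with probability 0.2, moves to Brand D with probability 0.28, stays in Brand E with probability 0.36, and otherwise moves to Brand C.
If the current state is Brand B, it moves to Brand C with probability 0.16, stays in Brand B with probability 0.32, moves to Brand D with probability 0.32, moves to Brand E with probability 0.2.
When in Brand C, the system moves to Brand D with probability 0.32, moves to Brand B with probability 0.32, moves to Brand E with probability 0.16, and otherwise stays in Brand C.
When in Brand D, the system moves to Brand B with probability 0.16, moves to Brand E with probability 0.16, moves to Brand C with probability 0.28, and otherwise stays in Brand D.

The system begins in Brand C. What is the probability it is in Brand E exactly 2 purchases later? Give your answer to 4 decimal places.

0.2048

Propagate the distribution vector 2 purchases from Brand C.
After 0 purchases: (0.0000, 0.0000, 1.0000, 0.0000)
After 1 purchase: (0.1600, 0.3200, 0.2000, 0.3200)
After 2 purchases: (0.2048, 0.2496, 0.2064, 0.3392)
P(in Brand E after 2 purchases) = 0.2048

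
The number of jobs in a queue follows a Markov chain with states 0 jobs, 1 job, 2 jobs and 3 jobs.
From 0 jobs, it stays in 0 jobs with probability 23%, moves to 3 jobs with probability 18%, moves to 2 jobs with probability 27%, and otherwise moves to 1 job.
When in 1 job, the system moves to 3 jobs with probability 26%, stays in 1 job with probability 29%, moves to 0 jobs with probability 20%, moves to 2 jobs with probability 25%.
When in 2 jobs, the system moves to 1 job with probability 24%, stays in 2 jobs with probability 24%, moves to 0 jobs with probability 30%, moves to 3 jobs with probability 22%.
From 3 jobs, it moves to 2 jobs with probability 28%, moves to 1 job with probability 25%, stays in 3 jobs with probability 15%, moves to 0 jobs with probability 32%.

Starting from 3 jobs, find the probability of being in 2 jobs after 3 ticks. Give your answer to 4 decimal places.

Propagate the distribution vector 3 ticks from 3 jobs.
After 0 ticks: (0.0000, 0.0000, 0.0000, 1.0000)
After 1 tick: (0.3200, 0.2500, 0.2800, 0.1500)
After 2 ticks: (0.2556, 0.2796, 0.2581, 0.2067)
After 3 ticks: (0.2583, 0.2765, 0.2587, 0.2065)
P(in 2 jobs after 3 ticks) = 0.2587

0.2587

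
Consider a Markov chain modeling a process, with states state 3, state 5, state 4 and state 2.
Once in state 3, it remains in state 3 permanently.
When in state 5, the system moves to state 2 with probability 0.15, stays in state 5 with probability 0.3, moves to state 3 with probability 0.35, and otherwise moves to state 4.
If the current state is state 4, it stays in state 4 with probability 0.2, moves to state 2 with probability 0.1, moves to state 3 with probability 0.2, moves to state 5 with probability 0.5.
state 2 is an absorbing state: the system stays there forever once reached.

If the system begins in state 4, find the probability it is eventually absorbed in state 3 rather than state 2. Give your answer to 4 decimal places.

0.6848

Let h(s) be the probability of absorption at state 3 starting from transient state s. Then h(state 3) = 1 and h(state 2) = 0. By first-step analysis:
h(state 5) = 0.35·1 + 0.3·h(state 5) + 0.2·h(state 4) + 0.15·0
h(state 4) = 0.2·1 + 0.5·h(state 5) + 0.2·h(state 4) + 0.1·0
Solving: h(state 5) = 0.6957, h(state 4) = 0.6848.
Starting from state 4, the probability is 0.6848.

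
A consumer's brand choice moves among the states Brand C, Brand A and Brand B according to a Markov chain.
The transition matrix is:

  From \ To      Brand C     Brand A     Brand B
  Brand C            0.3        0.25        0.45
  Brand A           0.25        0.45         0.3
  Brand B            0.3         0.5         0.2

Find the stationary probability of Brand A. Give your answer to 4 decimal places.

Let the stationary distribution be π with π = πP and π_1 + π_2 + π_3 = 1.
π_1 = 0.3·π_1 + 0.25·π_2 + 0.3·π_3
π_2 = 0.25·π_1 + 0.45·π_2 + 0.5·π_3
Solving with the normalization constraint gives π = (0.2795, 0.4096, 0.3108).
So the stationary probability of Brand A is 0.4096.

0.4096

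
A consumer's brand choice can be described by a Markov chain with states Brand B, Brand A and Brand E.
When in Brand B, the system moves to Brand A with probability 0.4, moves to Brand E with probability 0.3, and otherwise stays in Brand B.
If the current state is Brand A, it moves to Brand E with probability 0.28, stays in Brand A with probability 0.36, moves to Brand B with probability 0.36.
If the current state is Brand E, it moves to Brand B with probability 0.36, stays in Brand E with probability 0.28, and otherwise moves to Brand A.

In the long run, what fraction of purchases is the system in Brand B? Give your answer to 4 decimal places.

0.3396

Let the stationary distribution be π with π = πP and π_1 + π_2 + π_3 = 1.
π_1 = 0.3·π_1 + 0.36·π_2 + 0.36·π_3
π_2 = 0.4·π_1 + 0.36·π_2 + 0.36·π_3
Solving with the normalization constraint gives π = (0.3396, 0.3736, 0.2868).
So the stationary probability of Brand B is 0.3396.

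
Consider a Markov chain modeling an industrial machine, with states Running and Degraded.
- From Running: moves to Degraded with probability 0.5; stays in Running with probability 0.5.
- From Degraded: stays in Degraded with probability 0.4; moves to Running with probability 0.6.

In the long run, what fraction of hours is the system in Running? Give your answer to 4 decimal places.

Let the stationary distribution be π with π = πP and π_1 + π_2 = 1.
π_1 = 0.5·π_1 + 0.6·π_2
Solving with the normalization constraint gives π = (0.5455, 0.4545).
So the stationary probability of Running is 0.5455.

0.5455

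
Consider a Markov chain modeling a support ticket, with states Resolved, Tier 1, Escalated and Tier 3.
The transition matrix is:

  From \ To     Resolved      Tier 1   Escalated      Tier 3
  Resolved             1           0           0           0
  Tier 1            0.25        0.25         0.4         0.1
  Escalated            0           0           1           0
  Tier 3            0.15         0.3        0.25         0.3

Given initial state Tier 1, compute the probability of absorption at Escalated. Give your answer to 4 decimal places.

0.6162

Let h(s) be the probability of absorption at Escalated starting from transient state s. Then h(Escalated) = 1 and h(Resolved) = 0. By first-step analysis:
h(Tier 1) = 0.25·0 + 0.25·h(Tier 1) + 0.4·1 + 0.1·h(Tier 3)
h(Tier 3) = 0.15·0 + 0.3·h(Tier 1) + 0.25·1 + 0.3·h(Tier 3)
Solving: h(Tier 1) = 0.6162, h(Tier 3) = 0.6212.
Starting from Tier 1, the probability is 0.6162.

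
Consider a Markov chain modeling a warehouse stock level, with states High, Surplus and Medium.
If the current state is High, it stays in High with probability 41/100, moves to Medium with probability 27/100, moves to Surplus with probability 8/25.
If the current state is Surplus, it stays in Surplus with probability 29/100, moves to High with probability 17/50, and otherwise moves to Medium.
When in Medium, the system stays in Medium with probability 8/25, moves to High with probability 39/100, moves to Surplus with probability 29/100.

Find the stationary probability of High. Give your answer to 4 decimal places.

Let the stationary distribution be π with π = πP and π_1 + π_2 + π_3 = 1.
π_1 = 0.41·π_1 + 0.34·π_2 + 0.39·π_3
π_2 = 0.32·π_1 + 0.29·π_2 + 0.29·π_3
Solving with the normalization constraint gives π = (0.3826, 0.3015, 0.3159).
So the stationary probability of High is 0.3826.

0.3826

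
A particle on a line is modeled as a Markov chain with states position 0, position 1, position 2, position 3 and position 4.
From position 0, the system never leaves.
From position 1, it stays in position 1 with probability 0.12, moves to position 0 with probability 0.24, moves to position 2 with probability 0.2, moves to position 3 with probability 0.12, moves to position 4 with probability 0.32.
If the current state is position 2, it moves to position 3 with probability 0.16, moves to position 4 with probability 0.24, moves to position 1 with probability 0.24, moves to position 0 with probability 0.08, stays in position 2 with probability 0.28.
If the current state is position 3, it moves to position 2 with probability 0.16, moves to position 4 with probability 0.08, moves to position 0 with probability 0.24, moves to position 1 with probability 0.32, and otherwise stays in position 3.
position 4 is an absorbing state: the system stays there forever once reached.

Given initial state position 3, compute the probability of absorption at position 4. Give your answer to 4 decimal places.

0.4511

Let h(s) be the probability of absorption at position 4 starting from transient state s. Then h(position 4) = 1 and h(position 0) = 0. By first-step analysis:
h(position 1) = 0.24·0 + 0.12·h(position 1) + 0.2·h(position 2) + 0.12·h(position 3) + 0.32·1
h(position 2) = 0.08·0 + 0.24·h(position 1) + 0.28·h(position 2) + 0.16·h(position 3) + 0.24·1
h(position 3) = 0.24·0 + 0.32·h(position 1) + 0.16·h(position 2) + 0.2·h(position 3) + 0.08·1
Solving: h(position 1) = 0.5666, h(position 2) = 0.6225, h(position 3) = 0.4511.
Starting from position 3, the probability is 0.4511.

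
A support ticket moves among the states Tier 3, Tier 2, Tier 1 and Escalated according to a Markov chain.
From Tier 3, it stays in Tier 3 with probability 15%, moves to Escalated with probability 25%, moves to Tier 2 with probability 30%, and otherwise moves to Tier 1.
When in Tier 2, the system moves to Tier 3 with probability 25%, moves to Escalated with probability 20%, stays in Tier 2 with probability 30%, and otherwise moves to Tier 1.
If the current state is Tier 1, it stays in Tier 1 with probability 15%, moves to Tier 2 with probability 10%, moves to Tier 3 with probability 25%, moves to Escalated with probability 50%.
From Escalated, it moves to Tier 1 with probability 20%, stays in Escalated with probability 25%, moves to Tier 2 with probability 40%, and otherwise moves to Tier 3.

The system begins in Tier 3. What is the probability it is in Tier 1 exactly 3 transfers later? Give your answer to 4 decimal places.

Propagate the distribution vector 3 transfers from Tier 3.
After 0 transfers: (1.0000, 0.0000, 0.0000, 0.0000)
After 1 transfer: (0.1500, 0.3000, 0.3000, 0.2500)
After 2 transfers: (0.2100, 0.2650, 0.2150, 0.3100)
After 3 transfers: (0.1980, 0.2880, 0.2235, 0.2905)
P(in Tier 1 after 3 transfers) = 0.2235

0.2235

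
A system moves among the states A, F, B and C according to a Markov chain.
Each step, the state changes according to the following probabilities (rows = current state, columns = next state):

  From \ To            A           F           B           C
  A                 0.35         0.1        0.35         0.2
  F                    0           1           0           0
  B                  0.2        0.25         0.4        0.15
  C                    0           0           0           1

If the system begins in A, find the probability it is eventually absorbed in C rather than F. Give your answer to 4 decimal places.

Let h(s) be the probability of absorption at C starting from transient state s. Then h(C) = 1 and h(F) = 0. By first-step analysis:
h(A) = 0.35·h(A) + 0.1·0 + 0.35·h(B) + 0.2·1
h(B) = 0.2·h(A) + 0.25·0 + 0.4·h(B) + 0.15·1
Solving: h(A) = 0.5391, h(B) = 0.4297.
Starting from A, the probability is 0.5391.

0.5391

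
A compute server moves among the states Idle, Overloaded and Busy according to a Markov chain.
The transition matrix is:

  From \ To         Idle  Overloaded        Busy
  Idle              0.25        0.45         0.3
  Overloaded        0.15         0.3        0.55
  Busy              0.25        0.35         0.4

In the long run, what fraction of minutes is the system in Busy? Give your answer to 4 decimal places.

0.4316

Let the stationary distribution be π with π = πP and π_1 + π_2 + π_3 = 1.
π_1 = 0.25·π_1 + 0.15·π_2 + 0.25·π_3
π_2 = 0.45·π_1 + 0.3·π_2 + 0.35·π_3
Solving with the normalization constraint gives π = (0.2146, 0.3538, 0.4316).
So the stationary probability of Busy is 0.4316.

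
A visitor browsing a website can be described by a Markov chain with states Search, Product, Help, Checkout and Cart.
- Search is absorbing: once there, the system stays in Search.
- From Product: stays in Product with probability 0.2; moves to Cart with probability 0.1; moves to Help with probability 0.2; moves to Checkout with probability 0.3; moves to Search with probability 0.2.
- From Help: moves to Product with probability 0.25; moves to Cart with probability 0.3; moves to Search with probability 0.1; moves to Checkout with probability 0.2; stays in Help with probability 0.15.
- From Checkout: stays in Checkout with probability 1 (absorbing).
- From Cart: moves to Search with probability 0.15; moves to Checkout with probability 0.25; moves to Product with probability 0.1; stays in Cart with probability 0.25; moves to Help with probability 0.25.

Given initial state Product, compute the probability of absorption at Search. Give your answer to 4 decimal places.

Let h(s) be the probability of absorption at Search starting from transient state s. Then h(Search) = 1 and h(Checkout) = 0. By first-step analysis:
h(Product) = 0.2·1 + 0.2·h(Product) + 0.2·h(Help) + 0.3·0 + 0.1·h(Cart)
h(Help) = 0.1·1 + 0.25·h(Product) + 0.15·h(Help) + 0.2·0 + 0.3·h(Cart)
h(Cart) = 0.15·1 + 0.1·h(Product) + 0.25·h(Help) + 0.25·0 + 0.25·h(Cart)
Solving: h(Product) = 0.3874, h(Help) = 0.3631, h(Cart) = 0.3727.
Starting from Product, the probability is 0.3874.

0.3874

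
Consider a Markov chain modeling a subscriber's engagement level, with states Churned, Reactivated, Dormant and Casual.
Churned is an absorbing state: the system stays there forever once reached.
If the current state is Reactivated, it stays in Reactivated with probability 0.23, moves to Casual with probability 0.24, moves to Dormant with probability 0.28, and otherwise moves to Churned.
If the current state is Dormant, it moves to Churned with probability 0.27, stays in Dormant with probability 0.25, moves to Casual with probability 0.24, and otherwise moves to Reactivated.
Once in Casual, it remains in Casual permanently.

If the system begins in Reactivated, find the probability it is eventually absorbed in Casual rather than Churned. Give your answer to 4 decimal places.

0.4844

Let h(s) be the probability of absorption at Casual starting from transient state s. Then h(Casual) = 1 and h(Churned) = 0. By first-step analysis:
h(Reactivated) = 0.25·0 + 0.23·h(Reactivated) + 0.28·h(Dormant) + 0.24·1
h(Dormant) = 0.27·0 + 0.24·h(Reactivated) + 0.25·h(Dormant) + 0.24·1
Solving: h(Reactivated) = 0.4844, h(Dormant) = 0.4750.
Starting from Reactivated, the probability is 0.4844.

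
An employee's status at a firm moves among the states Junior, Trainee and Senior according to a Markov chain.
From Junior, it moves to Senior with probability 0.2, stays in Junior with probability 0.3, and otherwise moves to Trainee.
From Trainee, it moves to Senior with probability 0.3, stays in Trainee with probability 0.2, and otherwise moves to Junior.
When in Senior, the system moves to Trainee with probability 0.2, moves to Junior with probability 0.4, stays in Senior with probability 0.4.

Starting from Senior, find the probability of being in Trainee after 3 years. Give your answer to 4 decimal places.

Propagate the distribution vector 3 years from Senior.
After 0 years: (0.0000, 0.0000, 1.0000)
After 1 year: (0.4000, 0.2000, 0.4000)
After 2 years: (0.3800, 0.3200, 0.3000)
After 3 years: (0.3940, 0.3140, 0.2920)
P(in Trainee after 3 years) = 0.3140

0.3140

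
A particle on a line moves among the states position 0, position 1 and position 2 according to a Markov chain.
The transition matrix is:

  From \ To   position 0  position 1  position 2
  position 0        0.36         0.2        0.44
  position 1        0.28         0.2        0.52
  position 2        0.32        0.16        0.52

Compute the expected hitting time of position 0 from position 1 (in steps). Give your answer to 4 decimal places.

Let t(s) be the expected number of steps to first reach position 0 from state s, with t(position 0) = 0. Conditioning on the first step:
t(position 1) = 1 + 0.2·t(position 1) + 0.52·t(position 2)
t(position 2) = 1 + 0.16·t(position 1) + 0.52·t(position 2)
Solving: t(position 1) = 3.3245, t(position 2) = 3.1915.
Expected steps from position 1 to position 0: 3.3245.

3.3245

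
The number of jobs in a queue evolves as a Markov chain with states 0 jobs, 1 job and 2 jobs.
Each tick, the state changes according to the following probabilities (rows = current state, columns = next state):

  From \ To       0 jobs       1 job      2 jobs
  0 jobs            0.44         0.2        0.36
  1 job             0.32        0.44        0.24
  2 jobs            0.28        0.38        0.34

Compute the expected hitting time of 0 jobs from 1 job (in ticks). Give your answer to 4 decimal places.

Let t(s) be the expected number of ticks to first reach 0 jobs from state s, with t(0 jobs) = 0. Conditioning on the first tick:
t(1 job) = 1 + 0.44·t(1 job) + 0.24·t(2 jobs)
t(2 jobs) = 1 + 0.38·t(1 job) + 0.34·t(2 jobs)
Solving: t(1 job) = 3.2328, t(2 jobs) = 3.3764.
Expected ticks from 1 job to 0 jobs: 3.2328.

3.2328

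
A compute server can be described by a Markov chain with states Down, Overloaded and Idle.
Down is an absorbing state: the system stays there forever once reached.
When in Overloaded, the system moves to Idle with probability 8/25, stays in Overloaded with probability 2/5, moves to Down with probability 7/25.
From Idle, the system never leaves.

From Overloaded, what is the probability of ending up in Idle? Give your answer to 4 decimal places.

Let h(s) be the probability of absorption at Idle starting from transient state s. Then h(Idle) = 1 and h(Down) = 0. By first-step analysis:
h(Overloaded) = 0.28·0 + 0.4·h(Overloaded) + 0.32·1
Solving: h(Overloaded) = 0.5333.
Starting from Overloaded, the probability is 0.5333.

0.5333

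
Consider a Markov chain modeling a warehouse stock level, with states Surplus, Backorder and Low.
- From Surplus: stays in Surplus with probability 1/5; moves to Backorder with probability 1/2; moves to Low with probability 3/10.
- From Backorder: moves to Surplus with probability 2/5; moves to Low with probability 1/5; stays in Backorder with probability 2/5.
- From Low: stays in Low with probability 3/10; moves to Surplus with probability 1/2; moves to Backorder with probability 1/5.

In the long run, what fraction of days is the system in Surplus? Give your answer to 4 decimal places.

0.3551

Let the stationary distribution be π with π = πP and π_1 + π_2 + π_3 = 1.
π_1 = 0.2·π_1 + 0.4·π_2 + 0.5·π_3
π_2 = 0.5·π_1 + 0.4·π_2 + 0.2·π_3
Solving with the normalization constraint gives π = (0.3551, 0.3832, 0.2617).
So the stationary probability of Surplus is 0.3551.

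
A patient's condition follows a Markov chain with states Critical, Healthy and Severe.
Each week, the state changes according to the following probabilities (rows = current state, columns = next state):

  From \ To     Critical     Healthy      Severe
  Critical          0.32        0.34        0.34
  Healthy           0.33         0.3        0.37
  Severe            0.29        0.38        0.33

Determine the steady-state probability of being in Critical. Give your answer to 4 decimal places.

Let the stationary distribution be π with π = πP and π_1 + π_2 + π_3 = 1.
π_1 = 0.32·π_1 + 0.33·π_2 + 0.29·π_3
π_2 = 0.34·π_1 + 0.3·π_2 + 0.38·π_3
Solving with the normalization constraint gives π = (0.3130, 0.3403, 0.3467).
So the stationary probability of Critical is 0.3130.

0.3130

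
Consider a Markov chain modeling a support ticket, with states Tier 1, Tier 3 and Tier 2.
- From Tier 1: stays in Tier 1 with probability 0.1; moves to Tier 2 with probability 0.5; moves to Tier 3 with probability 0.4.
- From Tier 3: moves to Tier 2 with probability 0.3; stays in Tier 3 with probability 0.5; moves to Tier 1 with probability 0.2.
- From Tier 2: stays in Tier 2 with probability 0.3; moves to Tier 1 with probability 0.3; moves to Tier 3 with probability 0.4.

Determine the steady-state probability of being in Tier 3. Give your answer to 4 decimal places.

Let the stationary distribution be π with π = πP and π_1 + π_2 + π_3 = 1.
π_1 = 0.1·π_1 + 0.2·π_2 + 0.3·π_3
π_2 = 0.4·π_1 + 0.5·π_2 + 0.4·π_3
Solving with the normalization constraint gives π = (0.2130, 0.4444, 0.3426).
So the stationary probability of Tier 3 is 0.4444.

0.4444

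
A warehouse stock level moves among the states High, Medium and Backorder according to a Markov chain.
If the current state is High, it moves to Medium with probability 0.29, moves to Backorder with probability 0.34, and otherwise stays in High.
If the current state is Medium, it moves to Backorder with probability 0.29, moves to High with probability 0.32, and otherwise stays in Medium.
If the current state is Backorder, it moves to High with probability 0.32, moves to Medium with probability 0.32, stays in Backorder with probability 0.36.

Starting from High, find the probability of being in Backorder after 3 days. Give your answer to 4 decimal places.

Propagate the distribution vector 3 days from High.
After 0 days: (1.0000, 0.0000, 0.0000)
After 1 day: (0.3700, 0.2900, 0.3400)
After 2 days: (0.3385, 0.3292, 0.3323)
After 3 days: (0.3369, 0.3329, 0.3302)
P(in Backorder after 3 days) = 0.3302

0.3302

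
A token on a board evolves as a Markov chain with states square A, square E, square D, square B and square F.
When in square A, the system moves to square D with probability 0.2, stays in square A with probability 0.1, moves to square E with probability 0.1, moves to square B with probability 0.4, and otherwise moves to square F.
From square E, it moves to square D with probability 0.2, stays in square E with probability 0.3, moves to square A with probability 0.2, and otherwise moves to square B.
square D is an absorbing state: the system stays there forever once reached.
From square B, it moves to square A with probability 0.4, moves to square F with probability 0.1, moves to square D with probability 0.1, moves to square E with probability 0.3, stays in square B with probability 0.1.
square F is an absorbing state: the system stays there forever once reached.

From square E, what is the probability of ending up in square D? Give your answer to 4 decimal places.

Let h(s) be the probability of absorption at square D starting from transient state s. Then h(square D) = 1 and h(square F) = 0. By first-step analysis:
h(square A) = 0.1·h(square A) + 0.1·h(square E) + 0.2·1 + 0.4·h(square B) + 0.2·0
h(square E) = 0.2·h(square A) + 0.3·h(square E) + 0.2·1 + 0.3·h(square B)
h(square B) = 0.4·h(square A) + 0.3·h(square E) + 0.1·1 + 0.1·h(square B) + 0.1·0
Solving: h(square A) = 0.5656, h(square E) = 0.7031, h(square B) = 0.5969.
Starting from square E, the probability is 0.7031.

0.7031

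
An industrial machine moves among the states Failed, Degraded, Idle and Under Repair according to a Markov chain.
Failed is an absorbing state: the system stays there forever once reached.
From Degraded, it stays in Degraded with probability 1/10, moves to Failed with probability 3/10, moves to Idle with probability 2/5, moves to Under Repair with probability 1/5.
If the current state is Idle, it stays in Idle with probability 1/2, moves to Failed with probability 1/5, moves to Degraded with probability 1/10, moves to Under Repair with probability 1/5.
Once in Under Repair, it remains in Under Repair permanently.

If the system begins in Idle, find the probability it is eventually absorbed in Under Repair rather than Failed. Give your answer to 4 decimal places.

0.4878

Let h(s) be the probability of absorption at Under Repair starting from transient state s. Then h(Under Repair) = 1 and h(Failed) = 0. By first-step analysis:
h(Degraded) = 0.3·0 + 0.1·h(Degraded) + 0.4·h(Idle) + 0.2·1
h(Idle) = 0.2·0 + 0.1·h(Degraded) + 0.5·h(Idle) + 0.2·1
Solving: h(Degraded) = 0.4390, h(Idle) = 0.4878.
Starting from Idle, the probability is 0.4878.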